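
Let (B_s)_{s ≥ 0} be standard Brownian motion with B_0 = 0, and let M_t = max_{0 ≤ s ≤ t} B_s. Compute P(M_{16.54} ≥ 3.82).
P(M_{16.54} ≥ 3.82) = 2·P(B_{16.54} ≥ 3.82) = 2(1 − Φ(3.82/√16.54)) ≈ 0.3476

By the reflection principle for Brownian motion, P(M_t ≥ a) = 2 · P(B_t ≥ a) for a ≥ 0. Since B_t ~ N(0, t), P(B_t ≥ 3.82) = 1 − Φ(3.82/√t) = 1 − Φ(3.82/√16.54) = 1 − Φ(0.9393). So
  P(M_{16.54} ≥ 3.82) = 2(1 − Φ(0.9393)) ≈ 0.3476.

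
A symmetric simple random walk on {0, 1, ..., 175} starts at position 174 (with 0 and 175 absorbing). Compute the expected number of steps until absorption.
E[τ | X_0 = 174] = 174

Let v_k = E[τ | X_0 = k]. Boundary: v_0 = v_175 = 0. Recurrence: v_k = 1 + (v_{k-1} + v_{k+1})/2 for 1 ≤ k ≤ 174. The particular solution to v_k − (v_{k-1} + v_{k+1})/2 = 1 is v_k = −k^2. Adding homogeneous solution A + B k and matching boundaries gives v_k = k (175 − k). Substituting k = 174: v_174 = 174 · 1 = 174.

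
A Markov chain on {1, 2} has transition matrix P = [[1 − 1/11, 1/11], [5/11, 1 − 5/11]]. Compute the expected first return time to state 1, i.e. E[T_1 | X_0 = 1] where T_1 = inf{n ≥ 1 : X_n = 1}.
E[T_1 | X_0 = 1] = 1/π_1 = 6/5

For an irreducible recurrent Markov chain with stationary distribution π, E[T_i | X_0 = i] = 1/π_i (Kac's formula). Here π_1 = (5/11)/(1/11 + 5/11) = (5/11)/(6/11) = 5/6, so E[T_1 | X_0 = 1] = 1/π_1 = (1/11 + 5/11)/(5/11) = (6/11)/(5/11) = 6/5.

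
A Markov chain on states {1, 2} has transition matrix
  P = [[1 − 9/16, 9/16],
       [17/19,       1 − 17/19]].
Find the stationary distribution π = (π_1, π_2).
π_1 = 272/443, π_2 = 171/443

Solve πP = π with π_1 + π_2 = 1. From πP = π: π_1 · (1 − 9/16) + π_2 · 17/19 = π_1 ⇒ π_2 · 17/19 = π_1 · 9/16 ⇒ π_2/π_1 = (9/16)/(17/19) = 171/272. Together with π_1 + π_2 = 1:
  π_1 = (17/19)/(9/16 + 17/19) = (17/19)/(443/304) = 272/443,
  π_2 = (9/16)/(9/16 + 17/19) = (9/16)/(443/304) = 171/443.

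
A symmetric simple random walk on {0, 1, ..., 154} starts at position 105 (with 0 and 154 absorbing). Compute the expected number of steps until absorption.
E[τ | X_0 = 105] = 5145

Let v_k = E[τ | X_0 = k]. Boundary: v_0 = v_154 = 0. Recurrence: v_k = 1 + (v_{k-1} + v_{k+1})/2 for 1 ≤ k ≤ 153. The particular solution to v_k − (v_{k-1} + v_{k+1})/2 = 1 is v_k = −k^2. Adding homogeneous solution A + B k and matching boundaries gives v_k = k (154 − k). Substituting k = 105: v_105 = 105 · 49 = 5145.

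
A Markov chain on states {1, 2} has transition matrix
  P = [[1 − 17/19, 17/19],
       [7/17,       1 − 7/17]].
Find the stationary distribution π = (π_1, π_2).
π_1 = 133/422, π_2 = 289/422

Solve πP = π with π_1 + π_2 = 1. From πP = π: π_1 · (1 − 17/19) + π_2 · 7/17 = π_1 ⇒ π_2 · 7/17 = π_1 · 17/19 ⇒ π_2/π_1 = (17/19)/(7/17) = 289/133. Together with π_1 + π_2 = 1:
  π_1 = (7/17)/(17/19 + 7/17) = (7/17)/(422/323) = 133/422,
  π_2 = (17/19)/(17/19 + 7/17) = (17/19)/(422/323) = 289/422.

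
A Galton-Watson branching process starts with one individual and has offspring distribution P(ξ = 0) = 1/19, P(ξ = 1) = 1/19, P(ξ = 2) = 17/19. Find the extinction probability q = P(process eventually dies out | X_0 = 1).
q = 1/17

The pgf is f(s) = 1/19 + 1/19·s + 17/19·s². The extinction probability q is the smallest fixed point of f in [0, 1]. Setting s = f(s):
  17/19·s² + (1/19 − 1)·s + 1/19 = 0
  17/19·s² − (1/19 + 17/19)·s + 1/19 = 0
which factors as (s − 1)·(17/19·s − 1/19) = 0, giving roots s = 1 and s = (1/19)/(17/19) = 1/17.
Mean offspring μ = 1/19 + 2·17/19 = 35/19 > 1 (supercritical), so q < 1. The extinction probability is the smaller root: q = (1/19)/(17/19) = 1/17.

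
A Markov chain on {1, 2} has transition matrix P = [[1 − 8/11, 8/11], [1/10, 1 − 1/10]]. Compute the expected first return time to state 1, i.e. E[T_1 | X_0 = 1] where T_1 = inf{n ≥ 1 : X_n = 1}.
E[T_1 | X_0 = 1] = 1/π_1 = 91/11

For an irreducible recurrent Markov chain with stationary distribution π, E[T_i | X_0 = i] = 1/π_i (Kac's formula). Here π_1 = (1/10)/(8/11 + 1/10) = (1/10)/(91/110) = 11/91, so E[T_1 | X_0 = 1] = 1/π_1 = (8/11 + 1/10)/(1/10) = (91/110)/(1/10) = 91/11.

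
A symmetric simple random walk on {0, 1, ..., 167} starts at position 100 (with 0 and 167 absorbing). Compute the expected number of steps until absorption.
E[τ | X_0 = 100] = 6700

Let v_k = E[τ | X_0 = k]. Boundary: v_0 = v_167 = 0. Recurrence: v_k = 1 + (v_{k-1} + v_{k+1})/2 for 1 ≤ k ≤ 166. The particular solution to v_k − (v_{k-1} + v_{k+1})/2 = 1 is v_k = −k^2. Adding homogeneous solution A + B k and matching boundaries gives v_k = k (167 − k). Substituting k = 100: v_100 = 100 · 67 = 6700.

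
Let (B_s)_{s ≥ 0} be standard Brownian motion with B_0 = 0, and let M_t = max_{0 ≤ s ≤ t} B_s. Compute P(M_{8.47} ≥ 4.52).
P(M_{8.47} ≥ 4.52) = 2·P(B_{8.47} ≥ 4.52) = 2(1 − Φ(4.52/√8.47)) ≈ 0.1204

By the reflection principle for Brownian motion, P(M_t ≥ a) = 2 · P(B_t ≥ a) for a ≥ 0. Since B_t ~ N(0, t), P(B_t ≥ 4.52) = 1 − Φ(4.52/√t) = 1 − Φ(4.52/√8.47) = 1 − Φ(1.5531). So
  P(M_{8.47} ≥ 4.52) = 2(1 − Φ(1.5531)) ≈ 0.1204.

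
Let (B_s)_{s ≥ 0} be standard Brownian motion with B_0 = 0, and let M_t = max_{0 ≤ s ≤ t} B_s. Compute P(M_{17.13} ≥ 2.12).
P(M_{17.13} ≥ 2.12) = 2·P(B_{17.13} ≥ 2.12) = 2(1 − Φ(2.12/√17.13)) ≈ 0.6085

By the reflection principle for Brownian motion, P(M_t ≥ a) = 2 · P(B_t ≥ a) for a ≥ 0. Since B_t ~ N(0, t), P(B_t ≥ 2.12) = 1 − Φ(2.12/√t) = 1 − Φ(2.12/√17.13) = 1 − Φ(0.5122). So
  P(M_{17.13} ≥ 2.12) = 2(1 − Φ(0.5122)) ≈ 0.6085.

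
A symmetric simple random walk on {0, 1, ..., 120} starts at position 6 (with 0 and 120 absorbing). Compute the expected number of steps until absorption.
E[τ | X_0 = 6] = 684

Let v_k = E[τ | X_0 = k]. Boundary: v_0 = v_120 = 0. Recurrence: v_k = 1 + (v_{k-1} + v_{k+1})/2 for 1 ≤ k ≤ 119. The particular solution to v_k − (v_{k-1} + v_{k+1})/2 = 1 is v_k = −k^2. Adding homogeneous solution A + B k and matching boundaries gives v_k = k (120 − k). Substituting k = 6: v_6 = 6 · 114 = 684.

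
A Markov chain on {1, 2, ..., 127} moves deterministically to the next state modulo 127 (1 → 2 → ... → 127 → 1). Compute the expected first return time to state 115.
E[T_115 | X_0 = 115] = 127

The chain cycles deterministically, so starting at state 115 it returns in exactly 127 steps. Equivalently, the stationary distribution is uniform π_j = 1/127 for every state j, so by Kac's formula E[T_115] = 1/π_115 = 127.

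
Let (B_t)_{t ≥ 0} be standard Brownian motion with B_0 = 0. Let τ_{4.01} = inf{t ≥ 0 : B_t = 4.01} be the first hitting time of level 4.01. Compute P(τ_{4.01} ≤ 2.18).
P(τ_{4.01} ≤ 2.18) = 2(1 − Φ(4.01/√2.18)) = 2(1 − Φ(2.7159)) ≈ 0.0066

By the reflection principle for standard BM, P(τ_b ≤ t) = 2 · P(B_t ≥ b). Since B_t ~ N(0, t), P(B_t ≥ 4.01) = 1 − Φ(4.01/√t) = 1 − Φ(4.01/√2.18) = 1 − Φ(2.7159) ≈ 0.00330. Doubling: P(τ_{4.01} ≤ 2.18) ≈ 2 · 0.00330 = 0.00660 ≈ 0.0066.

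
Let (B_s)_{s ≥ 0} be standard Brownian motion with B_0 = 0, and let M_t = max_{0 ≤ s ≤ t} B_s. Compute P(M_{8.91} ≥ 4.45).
P(M_{8.91} ≥ 4.45) = 2·P(B_{8.91} ≥ 4.45) = 2(1 − Φ(4.45/√8.91)) ≈ 0.1360

By the reflection principle for Brownian motion, P(M_t ≥ a) = 2 · P(B_t ≥ a) for a ≥ 0. Since B_t ~ N(0, t), P(B_t ≥ 4.45) = 1 − Φ(4.45/√t) = 1 − Φ(4.45/√8.91) = 1 − Φ(1.4908). So
  P(M_{8.91} ≥ 4.45) = 2(1 − Φ(1.4908)) ≈ 0.1360.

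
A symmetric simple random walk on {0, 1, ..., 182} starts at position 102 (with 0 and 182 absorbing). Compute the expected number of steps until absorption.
E[τ | X_0 = 102] = 8160

Let v_k = E[τ | X_0 = k]. Boundary: v_0 = v_182 = 0. Recurrence: v_k = 1 + (v_{k-1} + v_{k+1})/2 for 1 ≤ k ≤ 181. The particular solution to v_k − (v_{k-1} + v_{k+1})/2 = 1 is v_k = −k^2. Adding homogeneous solution A + B k and matching boundaries gives v_k = k (182 − k). Substituting k = 102: v_102 = 102 · 80 = 8160.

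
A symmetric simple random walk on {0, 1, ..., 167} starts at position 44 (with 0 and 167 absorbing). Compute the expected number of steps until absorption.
E[τ | X_0 = 44] = 5412

Let v_k = E[τ | X_0 = k]. Boundary: v_0 = v_167 = 0. Recurrence: v_k = 1 + (v_{k-1} + v_{k+1})/2 for 1 ≤ k ≤ 166. The particular solution to v_k − (v_{k-1} + v_{k+1})/2 = 1 is v_k = −k^2. Adding homogeneous solution A + B k and matching boundaries gives v_k = k (167 − k). Substituting k = 44: v_44 = 44 · 123 = 5412.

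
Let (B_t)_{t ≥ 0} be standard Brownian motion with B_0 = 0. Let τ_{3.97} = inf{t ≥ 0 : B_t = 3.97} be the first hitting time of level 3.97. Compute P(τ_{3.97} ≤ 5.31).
P(τ_{3.97} ≤ 5.31) = 2(1 − Φ(3.97/√5.31)) = 2(1 − Φ(1.7228)) ≈ 0.0849

By the reflection principle for standard BM, P(τ_b ≤ t) = 2 · P(B_t ≥ b). Since B_t ~ N(0, t), P(B_t ≥ 3.97) = 1 − Φ(3.97/√t) = 1 − Φ(3.97/√5.31) = 1 − Φ(1.7228) ≈ 0.04246. Doubling: P(τ_{3.97} ≤ 5.31) ≈ 2 · 0.04246 = 0.08492 ≈ 0.0849.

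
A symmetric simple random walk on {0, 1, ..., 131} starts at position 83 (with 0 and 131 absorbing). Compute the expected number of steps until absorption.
E[τ | X_0 = 83] = 3984

Let v_k = E[τ | X_0 = k]. Boundary: v_0 = v_131 = 0. Recurrence: v_k = 1 + (v_{k-1} + v_{k+1})/2 for 1 ≤ k ≤ 130. The particular solution to v_k − (v_{k-1} + v_{k+1})/2 = 1 is v_k = −k^2. Adding homogeneous solution A + B k and matching boundaries gives v_k = k (131 − k). Substituting k = 83: v_83 = 83 · 48 = 3984.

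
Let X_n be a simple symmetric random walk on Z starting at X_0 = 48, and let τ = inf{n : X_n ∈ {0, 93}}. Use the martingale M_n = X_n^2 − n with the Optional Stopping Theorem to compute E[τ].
E[τ] = 2160

M_n = X_n^2 − n is a martingale (since E[X_{n+1}^2 | F_n] = X_n^2 + 1). By OST (τ has finite mean in a bounded region), E[M_τ] = E[M_0] = X_0^2 − 0 = 48^2 = 2304. Also E[M_τ] = E[X_τ^2] − E[τ]. The walk exits at 0 or 93, with P(hit 93 first) = 48/93, so E[X_τ^2] = 93^2 · 48/93 + 0 = 4464. Thus E[τ] = E[X_τ^2] − E[M_τ] = 4464 − 2304 = 2160 = 48(93 − 48) = 2160.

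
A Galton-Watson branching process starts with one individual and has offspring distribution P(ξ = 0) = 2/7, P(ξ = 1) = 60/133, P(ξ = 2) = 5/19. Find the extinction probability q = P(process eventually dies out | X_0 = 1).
q = 1

Mean offspring μ = 0·2/7 + 1·60/133 + 2·5/19 = 130/133 ≤ 1. For μ ≤ 1 with offspring not concentrated at 1, the Galton-Watson process goes extinct almost surely, so q = 1.
(Algebraic check: The pgf is f(s) = 2/7 + 60/133·s + 5/19·s². The extinction probability q is the smallest fixed point of f in [0, 1]. Setting s = f(s):
  5/19·s² + (60/133 − 1)·s + 2/7 = 0
  5/19·s² − (2/7 + 5/19)·s + 2/7 = 0
which factors as (s − 1)·(5/19·s − 2/7) = 0, giving roots s = 1 and s = (2/7)/(5/19) = 38/35. Since 38/35 ≥ 1, the smallest root in [0, 1] is s = 1.)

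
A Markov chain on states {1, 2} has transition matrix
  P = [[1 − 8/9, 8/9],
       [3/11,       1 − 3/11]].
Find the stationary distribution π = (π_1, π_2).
π_1 = 27/115, π_2 = 88/115

Solve πP = π with π_1 + π_2 = 1. From πP = π: π_1 · (1 − 8/9) + π_2 · 3/11 = π_1 ⇒ π_2 · 3/11 = π_1 · 8/9 ⇒ π_2/π_1 = (8/9)/(3/11) = 88/27. Together with π_1 + π_2 = 1:
  π_1 = (3/11)/(8/9 + 3/11) = (3/11)/(115/99) = 27/115,
  π_2 = (8/9)/(8/9 + 3/11) = (8/9)/(115/99) = 88/115.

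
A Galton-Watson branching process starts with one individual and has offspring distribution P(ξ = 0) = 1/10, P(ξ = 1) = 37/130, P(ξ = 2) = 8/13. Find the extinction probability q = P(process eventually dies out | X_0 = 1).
q = 13/80

The pgf is f(s) = 1/10 + 37/130·s + 8/13·s². The extinction probability q is the smallest fixed point of f in [0, 1]. Setting s = f(s):
  8/13·s² + (37/130 − 1)·s + 1/10 = 0
  8/13·s² − (1/10 + 8/13)·s + 1/10 = 0
which factors as (s − 1)·(8/13·s − 1/10) = 0, giving roots s = 1 and s = (1/10)/(8/13) = 13/80.
Mean offspring μ = 37/130 + 2·8/13 = 197/130 > 1 (supercritical), so q < 1. The extinction probability is the smaller root: q = (1/10)/(8/13) = 13/80.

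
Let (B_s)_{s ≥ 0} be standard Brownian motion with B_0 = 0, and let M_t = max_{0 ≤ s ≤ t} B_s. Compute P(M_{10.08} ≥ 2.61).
P(M_{10.08} ≥ 2.61) = 2·P(B_{10.08} ≥ 2.61) = 2(1 − Φ(2.61/√10.08)) ≈ 0.4110

By the reflection principle for Brownian motion, P(M_t ≥ a) = 2 · P(B_t ≥ a) for a ≥ 0. Since B_t ~ N(0, t), P(B_t ≥ 2.61) = 1 − Φ(2.61/√t) = 1 − Φ(2.61/√10.08) = 1 − Φ(0.8221). So
  P(M_{10.08} ≥ 2.61) = 2(1 − Φ(0.8221)) ≈ 0.4110.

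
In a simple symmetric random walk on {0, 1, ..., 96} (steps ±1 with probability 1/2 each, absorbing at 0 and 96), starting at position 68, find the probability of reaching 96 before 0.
P(hit 96 before 0) = 68/96 = 17/24

Let u_k = P(hit 96 before 0 | start at k). Then u_0 = 0, u_96 = 1, and u_k = u_{k-1}/2 + u_{k+1}/2 for 1 ≤ k ≤ 95. This harmonic recurrence is solved by u_k = k/96, giving u_68 = 68/96 = 17/24.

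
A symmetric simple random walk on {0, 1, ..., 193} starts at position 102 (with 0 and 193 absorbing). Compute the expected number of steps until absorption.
E[τ | X_0 = 102] = 9282

Let v_k = E[τ | X_0 = k]. Boundary: v_0 = v_193 = 0. Recurrence: v_k = 1 + (v_{k-1} + v_{k+1})/2 for 1 ≤ k ≤ 192. The particular solution to v_k − (v_{k-1} + v_{k+1})/2 = 1 is v_k = −k^2. Adding homogeneous solution A + B k and matching boundaries gives v_k = k (193 − k). Substituting k = 102: v_102 = 102 · 91 = 9282.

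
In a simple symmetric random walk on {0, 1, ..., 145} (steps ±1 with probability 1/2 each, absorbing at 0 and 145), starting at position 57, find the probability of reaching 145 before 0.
P(hit 145 before 0) = 57/145

Let u_k = P(hit 145 before 0 | start at k). Then u_0 = 0, u_145 = 1, and u_k = u_{k-1}/2 + u_{k+1}/2 for 1 ≤ k ≤ 144. This harmonic recurrence is solved by u_k = k/145, giving u_57 = 57/145.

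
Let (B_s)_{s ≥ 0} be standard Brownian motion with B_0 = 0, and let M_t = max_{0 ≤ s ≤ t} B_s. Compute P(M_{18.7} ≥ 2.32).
P(M_{18.7} ≥ 2.32) = 2·P(B_{18.7} ≥ 2.32) = 2(1 − Φ(2.32/√18.7)) ≈ 0.5916

By the reflection principle for Brownian motion, P(M_t ≥ a) = 2 · P(B_t ≥ a) for a ≥ 0. Since B_t ~ N(0, t), P(B_t ≥ 2.32) = 1 − Φ(2.32/√t) = 1 − Φ(2.32/√18.7) = 1 − Φ(0.5365). So
  P(M_{18.7} ≥ 2.32) = 2(1 − Φ(0.5365)) ≈ 0.5916.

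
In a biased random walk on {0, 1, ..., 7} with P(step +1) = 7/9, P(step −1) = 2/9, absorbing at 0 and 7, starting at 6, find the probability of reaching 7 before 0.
P(hit 7 before 0) = (1 − (2/7)^6) / (1 − (2/7)^7) = 164619/164683

Let u_k denote P(reach 7 before 0 | start at k). Boundary: u_0 = 0, u_7 = 1. Recurrence: u_k = 7/9·u_{k+1} + 2/9·u_{k-1} for 1 ≤ k ≤ 6. Try u_k = A + B·r^k with r = q/p = (2/9)/(7/9) = 2/7. Substitution satisfies the recurrence; boundary conditions give:
  u_k = (1 − r^k) / (1 − r^N) = (1 − (2/7)^6) / (1 − (2/7)^7) = 164619/164683.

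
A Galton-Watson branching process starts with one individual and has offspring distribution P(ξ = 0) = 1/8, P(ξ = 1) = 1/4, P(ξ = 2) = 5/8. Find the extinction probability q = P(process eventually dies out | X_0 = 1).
q = 1/5

The pgf is f(s) = 1/8 + 1/4·s + 5/8·s². The extinction probability q is the smallest fixed point of f in [0, 1]. Setting s = f(s):
  5/8·s² + (1/4 − 1)·s + 1/8 = 0
  5/8·s² − (1/8 + 5/8)·s + 1/8 = 0
which factors as (s − 1)·(5/8·s − 1/8) = 0, giving roots s = 1 and s = (1/8)/(5/8) = 1/5.
Mean offspring μ = 1/4 + 2·5/8 = 3/2 > 1 (supercritical), so q < 1. The extinction probability is the smaller root: q = (1/8)/(5/8) = 1/5.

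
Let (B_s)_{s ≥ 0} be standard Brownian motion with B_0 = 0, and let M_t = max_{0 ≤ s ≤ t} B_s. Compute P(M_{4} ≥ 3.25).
P(M_{4} ≥ 3.25) = 2·P(B_{4} ≥ 3.25) = 2(1 − Φ(3.25/√4)) ≈ 0.1042

By the reflection principle for Brownian motion, P(M_t ≥ a) = 2 · P(B_t ≥ a) for a ≥ 0. Since B_t ~ N(0, t), P(B_t ≥ 3.25) = 1 − Φ(3.25/√t) = 1 − Φ(3.25/√4) = 1 − Φ(1.6250). So
  P(M_{4} ≥ 3.25) = 2(1 − Φ(1.6250)) ≈ 0.1042.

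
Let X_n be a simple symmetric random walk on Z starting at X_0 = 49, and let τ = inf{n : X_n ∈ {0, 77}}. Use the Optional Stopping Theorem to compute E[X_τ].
E[X_τ] = 49

X_n is a martingale and τ is a bounded-mean stopping time (indeed τ is finite a.s. with bounded expectation since the walk is in a bounded region). By the OST, E[X_τ] = E[X_0] = 49. Equivalently: E[X_τ] = 77 · P(hit 77 first) + 0 · P(hit 0 first) = 77 · (49/77) = 49.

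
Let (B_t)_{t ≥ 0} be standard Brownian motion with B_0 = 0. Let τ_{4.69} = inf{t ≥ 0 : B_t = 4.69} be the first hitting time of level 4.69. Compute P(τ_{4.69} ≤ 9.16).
P(τ_{4.69} ≤ 9.16) = 2(1 − Φ(4.69/√9.16)) = 2(1 − Φ(1.5496)) ≈ 0.1212

By the reflection principle for standard BM, P(τ_b ≤ t) = 2 · P(B_t ≥ b). Since B_t ~ N(0, t), P(B_t ≥ 4.69) = 1 − Φ(4.69/√t) = 1 − Φ(4.69/√9.16) = 1 − Φ(1.5496) ≈ 0.06062. Doubling: P(τ_{4.69} ≤ 9.16) ≈ 2 · 0.06062 = 0.12124 ≈ 0.1212.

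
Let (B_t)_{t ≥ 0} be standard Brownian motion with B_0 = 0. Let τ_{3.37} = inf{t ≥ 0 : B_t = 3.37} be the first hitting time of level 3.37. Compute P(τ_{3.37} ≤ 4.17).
P(τ_{3.37} ≤ 4.17) = 2(1 − Φ(3.37/√4.17)) = 2(1 − Φ(1.6503)) ≈ 0.0989

By the reflection principle for standard BM, P(τ_b ≤ t) = 2 · P(B_t ≥ b). Since B_t ~ N(0, t), P(B_t ≥ 3.37) = 1 − Φ(3.37/√t) = 1 − Φ(3.37/√4.17) = 1 − Φ(1.6503) ≈ 0.04944. Doubling: P(τ_{3.37} ≤ 4.17) ≈ 2 · 0.04944 = 0.09888 ≈ 0.0989.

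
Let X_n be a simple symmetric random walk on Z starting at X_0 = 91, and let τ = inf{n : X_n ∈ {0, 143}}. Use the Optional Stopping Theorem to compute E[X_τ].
E[X_τ] = 91

X_n is a martingale and τ is a bounded-mean stopping time (indeed τ is finite a.s. with bounded expectation since the walk is in a bounded region). By the OST, E[X_τ] = E[X_0] = 91. Equivalently: E[X_τ] = 143 · P(hit 143 first) + 0 · P(hit 0 first) = 143 · (91/143) = 91.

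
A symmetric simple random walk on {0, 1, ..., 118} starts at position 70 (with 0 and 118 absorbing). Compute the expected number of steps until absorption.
E[τ | X_0 = 70] = 3360

Let v_k = E[τ | X_0 = k]. Boundary: v_0 = v_118 = 0. Recurrence: v_k = 1 + (v_{k-1} + v_{k+1})/2 for 1 ≤ k ≤ 117. The particular solution to v_k − (v_{k-1} + v_{k+1})/2 = 1 is v_k = −k^2. Adding homogeneous solution A + B k and matching boundaries gives v_k = k (118 − k). Substituting k = 70: v_70 = 70 · 48 = 3360.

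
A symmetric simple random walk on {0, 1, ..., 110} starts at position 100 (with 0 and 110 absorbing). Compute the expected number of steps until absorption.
E[τ | X_0 = 100] = 1000

Let v_k = E[τ | X_0 = k]. Boundary: v_0 = v_110 = 0. Recurrence: v_k = 1 + (v_{k-1} + v_{k+1})/2 for 1 ≤ k ≤ 109. The particular solution to v_k − (v_{k-1} + v_{k+1})/2 = 1 is v_k = −k^2. Adding homogeneous solution A + B k and matching boundaries gives v_k = k (110 − k). Substituting k = 100: v_100 = 100 · 10 = 1000.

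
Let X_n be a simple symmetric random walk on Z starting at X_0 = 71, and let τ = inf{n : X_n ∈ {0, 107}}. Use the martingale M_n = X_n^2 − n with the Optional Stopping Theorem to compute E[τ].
E[τ] = 2556

M_n = X_n^2 − n is a martingale (since E[X_{n+1}^2 | F_n] = X_n^2 + 1). By OST (τ has finite mean in a bounded region), E[M_τ] = E[M_0] = X_0^2 − 0 = 71^2 = 5041. Also E[M_τ] = E[X_τ^2] − E[τ]. The walk exits at 0 or 107, with P(hit 107 first) = 71/107, so E[X_τ^2] = 107^2 · 71/107 + 0 = 7597. Thus E[τ] = E[X_τ^2] − E[M_τ] = 7597 − 5041 = 2556 = 71(107 − 71) = 2556.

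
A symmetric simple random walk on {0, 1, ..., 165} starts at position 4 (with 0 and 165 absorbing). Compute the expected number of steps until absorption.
E[τ | X_0 = 4] = 644

Let v_k = E[τ | X_0 = k]. Boundary: v_0 = v_165 = 0. Recurrence: v_k = 1 + (v_{k-1} + v_{k+1})/2 for 1 ≤ k ≤ 164. The particular solution to v_k − (v_{k-1} + v_{k+1})/2 = 1 is v_k = −k^2. Adding homogeneous solution A + B k and matching boundaries gives v_k = k (165 − k). Substituting k = 4: v_4 = 4 · 161 = 644.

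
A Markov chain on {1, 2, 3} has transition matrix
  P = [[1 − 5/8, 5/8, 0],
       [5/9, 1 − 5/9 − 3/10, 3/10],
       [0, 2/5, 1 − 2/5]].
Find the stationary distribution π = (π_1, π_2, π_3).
π = (32/95, 36/95, 27/95)

This is a birth-death chain on three states, which satisfies detailed balance: π_1 · P_{12} = π_2 · P_{21} and π_2 · P_{23} = π_3 · P_{32}.
From π_1 · 5/8 = π_2 · 5/9: π_2/π_1 = (5/8)/(5/9) = 9/8.
From π_2 · 3/10 = π_3 · 2/5: π_3/π_2 = (3/10)/(2/5) = 3/4.
Take π_1 proportional to 1; then unnormalized π = (1, 9/8, 27/32). Normalize by dividing by the sum 95/32:
  π = (32/95, 36/95, 27/95).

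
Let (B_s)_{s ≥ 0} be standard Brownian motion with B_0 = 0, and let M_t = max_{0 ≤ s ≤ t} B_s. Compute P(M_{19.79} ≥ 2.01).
P(M_{19.79} ≥ 2.01) = 2·P(B_{19.79} ≥ 2.01) = 2(1 − Φ(2.01/√19.79)) ≈ 0.6514

By the reflection principle for Brownian motion, P(M_t ≥ a) = 2 · P(B_t ≥ a) for a ≥ 0. Since B_t ~ N(0, t), P(B_t ≥ 2.01) = 1 − Φ(2.01/√t) = 1 − Φ(2.01/√19.79) = 1 − Φ(0.4518). So
  P(M_{19.79} ≥ 2.01) = 2(1 − Φ(0.4518)) ≈ 0.6514.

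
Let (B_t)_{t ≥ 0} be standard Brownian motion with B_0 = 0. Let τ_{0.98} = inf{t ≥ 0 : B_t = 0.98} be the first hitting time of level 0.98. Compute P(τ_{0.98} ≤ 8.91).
P(τ_{0.98} ≤ 8.91) = 2(1 − Φ(0.98/√8.91)) = 2(1 − Φ(0.3283)) ≈ 0.7427

By the reflection principle for standard BM, P(τ_b ≤ t) = 2 · P(B_t ≥ b). Since B_t ~ N(0, t), P(B_t ≥ 0.98) = 1 − Φ(0.98/√t) = 1 − Φ(0.98/√8.91) = 1 − Φ(0.3283) ≈ 0.37134. Doubling: P(τ_{0.98} ≤ 8.91) ≈ 2 · 0.37134 = 0.74268 ≈ 0.7427.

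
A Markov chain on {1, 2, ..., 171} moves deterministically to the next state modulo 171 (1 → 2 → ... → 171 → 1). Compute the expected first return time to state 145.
E[T_145 | X_0 = 145] = 171

The chain cycles deterministically, so starting at state 145 it returns in exactly 171 steps. Equivalently, the stationary distribution is uniform π_j = 1/171 for every state j, so by Kac's formula E[T_145] = 1/π_145 = 171.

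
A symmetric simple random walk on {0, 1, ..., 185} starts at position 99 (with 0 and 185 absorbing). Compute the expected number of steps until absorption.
E[τ | X_0 = 99] = 8514

Let v_k = E[τ | X_0 = k]. Boundary: v_0 = v_185 = 0. Recurrence: v_k = 1 + (v_{k-1} + v_{k+1})/2 for 1 ≤ k ≤ 184. The particular solution to v_k − (v_{k-1} + v_{k+1})/2 = 1 is v_k = −k^2. Adding homogeneous solution A + B k and matching boundaries gives v_k = k (185 − k). Substituting k = 99: v_99 = 99 · 86 = 8514.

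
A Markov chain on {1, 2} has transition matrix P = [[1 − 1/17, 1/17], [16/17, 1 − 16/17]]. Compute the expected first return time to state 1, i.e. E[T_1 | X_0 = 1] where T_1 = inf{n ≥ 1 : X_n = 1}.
E[T_1 | X_0 = 1] = 1/π_1 = 17/16

For an irreducible recurrent Markov chain with stationary distribution π, E[T_i | X_0 = i] = 1/π_i (Kac's formula). Here π_1 = (16/17)/(1/17 + 16/17) = (16/17)/(1) = 16/17, so E[T_1 | X_0 = 1] = 1/π_1 = (1/17 + 16/17)/(16/17) = (1)/(16/17) = 17/16.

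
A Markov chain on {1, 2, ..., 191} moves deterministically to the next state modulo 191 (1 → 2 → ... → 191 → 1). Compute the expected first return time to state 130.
E[T_130 | X_0 = 130] = 191

The chain cycles deterministically, so starting at state 130 it returns in exactly 191 steps. Equivalently, the stationary distribution is uniform π_j = 1/191 for every state j, so by Kac's formula E[T_130] = 1/π_130 = 191.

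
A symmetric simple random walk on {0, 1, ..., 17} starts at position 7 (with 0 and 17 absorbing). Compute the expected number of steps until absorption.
E[τ | X_0 = 7] = 70

Let v_k = E[τ | X_0 = k]. Boundary: v_0 = v_17 = 0. Recurrence: v_k = 1 + (v_{k-1} + v_{k+1})/2 for 1 ≤ k ≤ 16. The particular solution to v_k − (v_{k-1} + v_{k+1})/2 = 1 is v_k = −k^2. Adding homogeneous solution A + B k and matching boundaries gives v_k = k (17 − k). Substituting k = 7: v_7 = 7 · 10 = 70.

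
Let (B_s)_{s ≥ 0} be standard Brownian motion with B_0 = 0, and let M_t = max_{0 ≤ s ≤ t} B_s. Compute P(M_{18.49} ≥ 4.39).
P(M_{18.49} ≥ 4.39) = 2·P(B_{18.49} ≥ 4.39) = 2(1 − Φ(4.39/√18.49)) ≈ 0.3073

By the reflection principle for Brownian motion, P(M_t ≥ a) = 2 · P(B_t ≥ a) for a ≥ 0. Since B_t ~ N(0, t), P(B_t ≥ 4.39) = 1 − Φ(4.39/√t) = 1 − Φ(4.39/√18.49) = 1 − Φ(1.0209). So
  P(M_{18.49} ≥ 4.39) = 2(1 − Φ(1.0209)) ≈ 0.3073.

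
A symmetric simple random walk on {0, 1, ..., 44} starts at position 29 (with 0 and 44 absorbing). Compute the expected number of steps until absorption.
E[τ | X_0 = 29] = 435

Let v_k = E[τ | X_0 = k]. Boundary: v_0 = v_44 = 0. Recurrence: v_k = 1 + (v_{k-1} + v_{k+1})/2 for 1 ≤ k ≤ 43. The particular solution to v_k − (v_{k-1} + v_{k+1})/2 = 1 is v_k = −k^2. Adding homogeneous solution A + B k and matching boundaries gives v_k = k (44 − k). Substituting k = 29: v_29 = 29 · 15 = 435.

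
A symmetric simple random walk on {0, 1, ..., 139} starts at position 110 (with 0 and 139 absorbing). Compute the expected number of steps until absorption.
E[τ | X_0 = 110] = 3190

Let v_k = E[τ | X_0 = k]. Boundary: v_0 = v_139 = 0. Recurrence: v_k = 1 + (v_{k-1} + v_{k+1})/2 for 1 ≤ k ≤ 138. The particular solution to v_k − (v_{k-1} + v_{k+1})/2 = 1 is v_k = −k^2. Adding homogeneous solution A + B k and matching boundaries gives v_k = k (139 − k). Substituting k = 110: v_110 = 110 · 29 = 3190.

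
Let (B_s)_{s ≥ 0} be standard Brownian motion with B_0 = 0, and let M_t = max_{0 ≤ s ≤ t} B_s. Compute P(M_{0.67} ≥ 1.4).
P(M_{0.67} ≥ 1.4) = 2·P(B_{0.67} ≥ 1.4) = 2(1 − Φ(1.4/√0.67)) ≈ 0.0872

By the reflection principle for Brownian motion, P(M_t ≥ a) = 2 · P(B_t ≥ a) for a ≥ 0. Since B_t ~ N(0, t), P(B_t ≥ 1.4) = 1 − Φ(1.4/√t) = 1 − Φ(1.4/√0.67) = 1 − Φ(1.7104). So
  P(M_{0.67} ≥ 1.4) = 2(1 − Φ(1.7104)) ≈ 0.0872.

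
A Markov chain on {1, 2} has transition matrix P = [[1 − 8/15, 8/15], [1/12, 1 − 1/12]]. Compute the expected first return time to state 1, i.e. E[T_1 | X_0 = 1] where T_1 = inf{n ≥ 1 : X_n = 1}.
E[T_1 | X_0 = 1] = 1/π_1 = 37/5

For an irreducible recurrent Markov chain with stationary distribution π, E[T_i | X_0 = i] = 1/π_i (Kac's formula). Here π_1 = (1/12)/(8/15 + 1/12) = (1/12)/(37/60) = 5/37, so E[T_1 | X_0 = 1] = 1/π_1 = (8/15 + 1/12)/(1/12) = (37/60)/(1/12) = 37/5.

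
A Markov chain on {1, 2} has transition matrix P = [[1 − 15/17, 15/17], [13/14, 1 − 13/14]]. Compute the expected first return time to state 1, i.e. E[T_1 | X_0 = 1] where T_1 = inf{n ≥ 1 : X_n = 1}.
E[T_1 | X_0 = 1] = 1/π_1 = 431/221

For an irreducible recurrent Markov chain with stationary distribution π, E[T_i | X_0 = i] = 1/π_i (Kac's formula). Here π_1 = (13/14)/(15/17 + 13/14) = (13/14)/(431/238) = 221/431, so E[T_1 | X_0 = 1] = 1/π_1 = (15/17 + 13/14)/(13/14) = (431/238)/(13/14) = 431/221.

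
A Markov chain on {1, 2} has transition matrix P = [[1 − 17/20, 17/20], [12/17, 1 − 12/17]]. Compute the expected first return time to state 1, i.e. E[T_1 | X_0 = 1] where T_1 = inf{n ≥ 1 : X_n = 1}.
E[T_1 | X_0 = 1] = 1/π_1 = 529/240

For an irreducible recurrent Markov chain with stationary distribution π, E[T_i | X_0 = i] = 1/π_i (Kac's formula). Here π_1 = (12/17)/(17/20 + 12/17) = (12/17)/(529/340) = 240/529, so E[T_1 | X_0 = 1] = 1/π_1 = (17/20 + 12/17)/(12/17) = (529/340)/(12/17) = 529/240.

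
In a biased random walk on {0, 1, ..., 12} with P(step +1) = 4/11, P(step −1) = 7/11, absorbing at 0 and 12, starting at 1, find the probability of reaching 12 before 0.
P(hit 12 before 0) = (1 − (7/4)^1) / (1 − (7/4)^12) = 4194304/4608169995

Let u_k denote P(reach 12 before 0 | start at k). Boundary: u_0 = 0, u_12 = 1. Recurrence: u_k = 4/11·u_{k+1} + 7/11·u_{k-1} for 1 ≤ k ≤ 11. Try u_k = A + B·r^k with r = q/p = (7/11)/(4/11) = 7/4. Substitution satisfies the recurrence; boundary conditions give:
  u_k = (1 − r^k) / (1 − r^N) = (1 − (7/4)^1) / (1 − (7/4)^12) = 4194304/4608169995.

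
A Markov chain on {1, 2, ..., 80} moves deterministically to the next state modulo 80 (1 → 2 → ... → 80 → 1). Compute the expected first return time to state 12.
E[T_12 | X_0 = 12] = 80

The chain cycles deterministically, so starting at state 12 it returns in exactly 80 steps. Equivalently, the stationary distribution is uniform π_j = 1/80 for every state j, so by Kac's formula E[T_12] = 1/π_12 = 80.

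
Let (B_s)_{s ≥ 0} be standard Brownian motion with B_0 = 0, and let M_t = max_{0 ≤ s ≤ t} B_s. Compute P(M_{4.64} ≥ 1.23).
P(M_{4.64} ≥ 1.23) = 2·P(B_{4.64} ≥ 1.23) = 2(1 − Φ(1.23/√4.64)) ≈ 0.5680

By the reflection principle for Brownian motion, P(M_t ≥ a) = 2 · P(B_t ≥ a) for a ≥ 0. Since B_t ~ N(0, t), P(B_t ≥ 1.23) = 1 − Φ(1.23/√t) = 1 − Φ(1.23/√4.64) = 1 − Φ(0.5710). So
  P(M_{4.64} ≥ 1.23) = 2(1 − Φ(0.5710)) ≈ 0.5680.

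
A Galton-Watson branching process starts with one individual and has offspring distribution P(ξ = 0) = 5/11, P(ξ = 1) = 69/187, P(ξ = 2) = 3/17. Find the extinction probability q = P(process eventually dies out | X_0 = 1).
q = 1

Mean offspring μ = 0·5/11 + 1·69/187 + 2·3/17 = 135/187 ≤ 1. For μ ≤ 1 with offspring not concentrated at 1, the Galton-Watson process goes extinct almost surely, so q = 1.
(Algebraic check: The pgf is f(s) = 5/11 + 69/187·s + 3/17·s². The extinction probability q is the smallest fixed point of f in [0, 1]. Setting s = f(s):
  3/17·s² + (69/187 − 1)·s + 5/11 = 0
  3/17·s² − (5/11 + 3/17)·s + 5/11 = 0
which factors as (s − 1)·(3/17·s − 5/11) = 0, giving roots s = 1 and s = (5/11)/(3/17) = 85/33. Since 85/33 ≥ 1, the smallest root in [0, 1] is s = 1.)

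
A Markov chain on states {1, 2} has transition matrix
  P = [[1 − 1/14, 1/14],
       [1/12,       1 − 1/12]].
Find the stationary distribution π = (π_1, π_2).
π_1 = 7/13, π_2 = 6/13

Solve πP = π with π_1 + π_2 = 1. From πP = π: π_1 · (1 − 1/14) + π_2 · 1/12 = π_1 ⇒ π_2 · 1/12 = π_1 · 1/14 ⇒ π_2/π_1 = (1/14)/(1/12) = 6/7. Together with π_1 + π_2 = 1:
  π_1 = (1/12)/(1/14 + 1/12) = (1/12)/(13/84) = 7/13,
  π_2 = (1/14)/(1/14 + 1/12) = (1/14)/(13/84) = 6/13.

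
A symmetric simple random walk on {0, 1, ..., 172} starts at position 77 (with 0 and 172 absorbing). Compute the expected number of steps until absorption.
E[τ | X_0 = 77] = 7315

Let v_k = E[τ | X_0 = k]. Boundary: v_0 = v_172 = 0. Recurrence: v_k = 1 + (v_{k-1} + v_{k+1})/2 for 1 ≤ k ≤ 171. The particular solution to v_k − (v_{k-1} + v_{k+1})/2 = 1 is v_k = −k^2. Adding homogeneous solution A + B k and matching boundaries gives v_k = k (172 − k). Substituting k = 77: v_77 = 77 · 95 = 7315.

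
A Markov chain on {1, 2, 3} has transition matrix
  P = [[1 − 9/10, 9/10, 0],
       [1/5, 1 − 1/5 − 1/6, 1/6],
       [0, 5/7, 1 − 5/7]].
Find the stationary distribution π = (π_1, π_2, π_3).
π = (20/131, 90/131, 21/131)

This is a birth-death chain on three states, which satisfies detailed balance: π_1 · P_{12} = π_2 · P_{21} and π_2 · P_{23} = π_3 · P_{32}.
From π_1 · 9/10 = π_2 · 1/5: π_2/π_1 = (9/10)/(1/5) = 9/2.
From π_2 · 1/6 = π_3 · 5/7: π_3/π_2 = (1/6)/(5/7) = 7/30.
Take π_1 proportional to 1; then unnormalized π = (1, 9/2, 21/20). Normalize by dividing by the sum 131/20:
  π = (20/131, 90/131, 21/131).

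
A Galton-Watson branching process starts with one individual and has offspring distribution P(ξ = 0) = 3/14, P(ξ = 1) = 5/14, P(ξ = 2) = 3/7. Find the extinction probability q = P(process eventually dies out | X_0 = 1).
q = 1/2

The pgf is f(s) = 3/14 + 5/14·s + 3/7·s². The extinction probability q is the smallest fixed point of f in [0, 1]. Setting s = f(s):
  3/7·s² + (5/14 − 1)·s + 3/14 = 0
  3/7·s² − (3/14 + 3/7)·s + 3/14 = 0
which factors as (s − 1)·(3/7·s − 3/14) = 0, giving roots s = 1 and s = (3/14)/(3/7) = 1/2.
Mean offspring μ = 5/14 + 2·3/7 = 17/14 > 1 (supercritical), so q < 1. The extinction probability is the smaller root: q = (3/14)/(3/7) = 1/2.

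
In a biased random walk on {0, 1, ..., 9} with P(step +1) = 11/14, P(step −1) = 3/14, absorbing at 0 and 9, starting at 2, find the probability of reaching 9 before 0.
P(hit 9 before 0) = (1 − (3/11)^2) / (1 − (3/11)^9) = 272820394/294741001

Let u_k denote P(reach 9 before 0 | start at k). Boundary: u_0 = 0, u_9 = 1. Recurrence: u_k = 11/14·u_{k+1} + 3/14·u_{k-1} for 1 ≤ k ≤ 8. Try u_k = A + B·r^k with r = q/p = (3/14)/(11/14) = 3/11. Substitution satisfies the recurrence; boundary conditions give:
  u_k = (1 − r^k) / (1 − r^N) = (1 − (3/11)^2) / (1 − (3/11)^9) = 272820394/294741001.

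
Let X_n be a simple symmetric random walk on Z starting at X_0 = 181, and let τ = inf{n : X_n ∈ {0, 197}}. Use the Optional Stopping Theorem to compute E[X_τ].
E[X_τ] = 181

X_n is a martingale and τ is a bounded-mean stopping time (indeed τ is finite a.s. with bounded expectation since the walk is in a bounded region). By the OST, E[X_τ] = E[X_0] = 181. Equivalently: E[X_τ] = 197 · P(hit 197 first) + 0 · P(hit 0 first) = 197 · (181/197) = 181.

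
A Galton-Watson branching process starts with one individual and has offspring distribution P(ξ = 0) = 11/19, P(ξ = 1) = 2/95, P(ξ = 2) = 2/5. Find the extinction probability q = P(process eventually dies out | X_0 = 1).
q = 1

Mean offspring μ = 0·11/19 + 1·2/95 + 2·2/5 = 78/95 ≤ 1. For μ ≤ 1 with offspring not concentrated at 1, the Galton-Watson process goes extinct almost surely, so q = 1.
(Algebraic check: The pgf is f(s) = 11/19 + 2/95·s + 2/5·s². The extinction probability q is the smallest fixed point of f in [0, 1]. Setting s = f(s):
  2/5·s² + (2/95 − 1)·s + 11/19 = 0
  2/5·s² − (11/19 + 2/5)·s + 11/19 = 0
which factors as (s − 1)·(2/5·s − 11/19) = 0, giving roots s = 1 and s = (11/19)/(2/5) = 55/38. Since 55/38 ≥ 1, the smallest root in [0, 1] is s = 1.)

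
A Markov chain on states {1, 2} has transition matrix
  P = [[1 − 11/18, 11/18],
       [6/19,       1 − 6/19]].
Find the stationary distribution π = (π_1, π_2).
π_1 = 108/317, π_2 = 209/317

Solve πP = π with π_1 + π_2 = 1. From πP = π: π_1 · (1 − 11/18) + π_2 · 6/19 = π_1 ⇒ π_2 · 6/19 = π_1 · 11/18 ⇒ π_2/π_1 = (11/18)/(6/19) = 209/108. Together with π_1 + π_2 = 1:
  π_1 = (6/19)/(11/18 + 6/19) = (6/19)/(317/342) = 108/317,
  π_2 = (11/18)/(11/18 + 6/19) = (11/18)/(317/342) = 209/317.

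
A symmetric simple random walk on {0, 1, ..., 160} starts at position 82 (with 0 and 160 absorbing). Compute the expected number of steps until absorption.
E[τ | X_0 = 82] = 6396

Let v_k = E[τ | X_0 = k]. Boundary: v_0 = v_160 = 0. Recurrence: v_k = 1 + (v_{k-1} + v_{k+1})/2 for 1 ≤ k ≤ 159. The particular solution to v_k − (v_{k-1} + v_{k+1})/2 = 1 is v_k = −k^2. Adding homogeneous solution A + B k and matching boundaries gives v_k = k (160 − k). Substituting k = 82: v_82 = 82 · 78 = 6396.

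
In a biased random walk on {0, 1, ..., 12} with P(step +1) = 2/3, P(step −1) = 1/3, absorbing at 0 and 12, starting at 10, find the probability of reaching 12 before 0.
P(hit 12 before 0) = (1 − (1/2)^10) / (1 − (1/2)^12) = 1364/1365

Let u_k denote P(reach 12 before 0 | start at k). Boundary: u_0 = 0, u_12 = 1. Recurrence: u_k = 2/3·u_{k+1} + 1/3·u_{k-1} for 1 ≤ k ≤ 11. Try u_k = A + B·r^k with r = q/p = (1/3)/(2/3) = 1/2. Substitution satisfies the recurrence; boundary conditions give:
  u_k = (1 − r^k) / (1 − r^N) = (1 − (1/2)^10) / (1 − (1/2)^12) = 1364/1365.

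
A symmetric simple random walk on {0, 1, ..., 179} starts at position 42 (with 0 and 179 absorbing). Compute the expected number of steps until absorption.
E[τ | X_0 = 42] = 5754

Let v_k = E[τ | X_0 = k]. Boundary: v_0 = v_179 = 0. Recurrence: v_k = 1 + (v_{k-1} + v_{k+1})/2 for 1 ≤ k ≤ 178. The particular solution to v_k − (v_{k-1} + v_{k+1})/2 = 1 is v_k = −k^2. Adding homogeneous solution A + B k and matching boundaries gives v_k = k (179 − k). Substituting k = 42: v_42 = 42 · 137 = 5754.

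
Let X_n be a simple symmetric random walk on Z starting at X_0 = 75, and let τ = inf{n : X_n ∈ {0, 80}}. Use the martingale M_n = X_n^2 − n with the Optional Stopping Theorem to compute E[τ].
E[τ] = 375

M_n = X_n^2 − n is a martingale (since E[X_{n+1}^2 | F_n] = X_n^2 + 1). By OST (τ has finite mean in a bounded region), E[M_τ] = E[M_0] = X_0^2 − 0 = 75^2 = 5625. Also E[M_τ] = E[X_τ^2] − E[τ]. The walk exits at 0 or 80, with P(hit 80 first) = 75/80, so E[X_τ^2] = 80^2 · 75/80 + 0 = 6000. Thus E[τ] = E[X_τ^2] − E[M_τ] = 6000 − 5625 = 375 = 75(80 − 75) = 375.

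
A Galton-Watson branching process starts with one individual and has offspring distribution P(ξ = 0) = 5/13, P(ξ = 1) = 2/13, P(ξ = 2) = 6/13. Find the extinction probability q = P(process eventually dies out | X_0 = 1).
q = 5/6

The pgf is f(s) = 5/13 + 2/13·s + 6/13·s². The extinction probability q is the smallest fixed point of f in [0, 1]. Setting s = f(s):
  6/13·s² + (2/13 − 1)·s + 5/13 = 0
  6/13·s² − (5/13 + 6/13)·s + 5/13 = 0
which factors as (s − 1)·(6/13·s − 5/13) = 0, giving roots s = 1 and s = (5/13)/(6/13) = 5/6.
Mean offspring μ = 2/13 + 2·6/13 = 14/13 > 1 (supercritical), so q < 1. The extinction probability is the smaller root: q = (5/13)/(6/13) = 5/6.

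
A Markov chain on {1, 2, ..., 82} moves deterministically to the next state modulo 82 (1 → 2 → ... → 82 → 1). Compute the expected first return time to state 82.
E[T_82 | X_0 = 82] = 82

The chain cycles deterministically, so starting at state 82 it returns in exactly 82 steps. Equivalently, the stationary distribution is uniform π_j = 1/82 for every state j, so by Kac's formula E[T_82] = 1/π_82 = 82.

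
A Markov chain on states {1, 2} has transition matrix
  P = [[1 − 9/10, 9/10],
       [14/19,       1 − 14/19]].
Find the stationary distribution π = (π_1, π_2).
π_1 = 140/311, π_2 = 171/311

Solve πP = π with π_1 + π_2 = 1. From πP = π: π_1 · (1 − 9/10) + π_2 · 14/19 = π_1 ⇒ π_2 · 14/19 = π_1 · 9/10 ⇒ π_2/π_1 = (9/10)/(14/19) = 171/140. Together with π_1 + π_2 = 1:
  π_1 = (14/19)/(9/10 + 14/19) = (14/19)/(311/190) = 140/311,
  π_2 = (9/10)/(9/10 + 14/19) = (9/10)/(311/190) = 171/311.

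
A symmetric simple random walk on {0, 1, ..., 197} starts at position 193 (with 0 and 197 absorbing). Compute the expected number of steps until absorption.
E[τ | X_0 = 193] = 772

Let v_k = E[τ | X_0 = k]. Boundary: v_0 = v_197 = 0. Recurrence: v_k = 1 + (v_{k-1} + v_{k+1})/2 for 1 ≤ k ≤ 196. The particular solution to v_k − (v_{k-1} + v_{k+1})/2 = 1 is v_k = −k^2. Adding homogeneous solution A + B k and matching boundaries gives v_k = k (197 − k). Substituting k = 193: v_193 = 193 · 4 = 772.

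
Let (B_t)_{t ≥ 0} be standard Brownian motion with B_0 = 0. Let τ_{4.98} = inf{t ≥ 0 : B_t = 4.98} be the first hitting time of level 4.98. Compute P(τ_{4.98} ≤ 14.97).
P(τ_{4.98} ≤ 14.97) = 2(1 − Φ(4.98/√14.97)) = 2(1 − Φ(1.2871)) ≈ 0.1981

By the reflection principle for standard BM, P(τ_b ≤ t) = 2 · P(B_t ≥ b). Since B_t ~ N(0, t), P(B_t ≥ 4.98) = 1 − Φ(4.98/√t) = 1 − Φ(4.98/√14.97) = 1 − Φ(1.2871) ≈ 0.09903. Doubling: P(τ_{4.98} ≤ 14.97) ≈ 2 · 0.09903 = 0.19806 ≈ 0.1981.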